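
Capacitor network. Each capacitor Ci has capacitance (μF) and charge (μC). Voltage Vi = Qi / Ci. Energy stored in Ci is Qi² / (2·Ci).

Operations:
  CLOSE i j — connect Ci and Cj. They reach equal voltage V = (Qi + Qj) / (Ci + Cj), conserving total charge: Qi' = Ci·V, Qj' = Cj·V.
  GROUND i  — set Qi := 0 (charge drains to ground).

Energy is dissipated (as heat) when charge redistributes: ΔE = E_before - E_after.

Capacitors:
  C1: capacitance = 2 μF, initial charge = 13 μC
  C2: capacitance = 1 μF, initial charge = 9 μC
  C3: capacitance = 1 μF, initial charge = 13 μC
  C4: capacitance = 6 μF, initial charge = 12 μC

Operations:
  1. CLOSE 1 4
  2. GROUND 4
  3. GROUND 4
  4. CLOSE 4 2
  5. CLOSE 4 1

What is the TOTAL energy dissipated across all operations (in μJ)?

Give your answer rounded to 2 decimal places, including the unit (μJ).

Answer: 81.74 μJ

Derivation:
Initial: C1(2μF, Q=13μC, V=6.50V), C2(1μF, Q=9μC, V=9.00V), C3(1μF, Q=13μC, V=13.00V), C4(6μF, Q=12μC, V=2.00V)
Op 1: CLOSE 1-4: Q_total=25.00, C_total=8.00, V=3.12; Q1=6.25, Q4=18.75; dissipated=15.188
Op 2: GROUND 4: Q4=0; energy lost=29.297
Op 3: GROUND 4: Q4=0; energy lost=0.000
Op 4: CLOSE 4-2: Q_total=9.00, C_total=7.00, V=1.29; Q4=7.71, Q2=1.29; dissipated=34.714
Op 5: CLOSE 4-1: Q_total=13.96, C_total=8.00, V=1.75; Q4=10.47, Q1=3.49; dissipated=2.537
Total dissipated: 81.736 μJ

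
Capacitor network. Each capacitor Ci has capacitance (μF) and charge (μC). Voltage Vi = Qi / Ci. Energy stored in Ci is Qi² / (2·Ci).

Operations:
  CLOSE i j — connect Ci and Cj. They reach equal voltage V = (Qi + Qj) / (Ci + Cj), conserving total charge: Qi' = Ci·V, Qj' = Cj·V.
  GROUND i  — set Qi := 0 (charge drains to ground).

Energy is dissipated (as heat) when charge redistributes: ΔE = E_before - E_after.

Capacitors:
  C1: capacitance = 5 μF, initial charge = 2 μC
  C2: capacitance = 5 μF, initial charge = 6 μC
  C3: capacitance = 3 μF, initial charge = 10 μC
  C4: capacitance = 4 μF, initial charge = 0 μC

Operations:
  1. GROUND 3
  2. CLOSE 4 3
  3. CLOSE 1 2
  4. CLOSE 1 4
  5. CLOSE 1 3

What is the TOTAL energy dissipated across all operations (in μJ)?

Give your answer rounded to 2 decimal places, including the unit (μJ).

Initial: C1(5μF, Q=2μC, V=0.40V), C2(5μF, Q=6μC, V=1.20V), C3(3μF, Q=10μC, V=3.33V), C4(4μF, Q=0μC, V=0.00V)
Op 1: GROUND 3: Q3=0; energy lost=16.667
Op 2: CLOSE 4-3: Q_total=0.00, C_total=7.00, V=0.00; Q4=0.00, Q3=0.00; dissipated=0.000
Op 3: CLOSE 1-2: Q_total=8.00, C_total=10.00, V=0.80; Q1=4.00, Q2=4.00; dissipated=0.800
Op 4: CLOSE 1-4: Q_total=4.00, C_total=9.00, V=0.44; Q1=2.22, Q4=1.78; dissipated=0.711
Op 5: CLOSE 1-3: Q_total=2.22, C_total=8.00, V=0.28; Q1=1.39, Q3=0.83; dissipated=0.185
Total dissipated: 18.363 μJ

Answer: 18.36 μJ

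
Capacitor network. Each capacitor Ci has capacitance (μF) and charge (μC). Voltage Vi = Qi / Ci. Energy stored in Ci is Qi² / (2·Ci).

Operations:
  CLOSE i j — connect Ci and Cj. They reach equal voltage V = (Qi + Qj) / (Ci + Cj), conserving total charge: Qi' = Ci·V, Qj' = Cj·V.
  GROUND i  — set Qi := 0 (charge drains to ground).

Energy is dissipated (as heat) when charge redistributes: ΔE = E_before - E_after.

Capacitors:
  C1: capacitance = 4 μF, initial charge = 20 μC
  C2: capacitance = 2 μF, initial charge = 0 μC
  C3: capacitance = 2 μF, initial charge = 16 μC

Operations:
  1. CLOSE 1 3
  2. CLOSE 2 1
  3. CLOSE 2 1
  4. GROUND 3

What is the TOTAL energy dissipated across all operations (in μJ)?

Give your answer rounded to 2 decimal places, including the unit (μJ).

Answer: 66.00 μJ

Derivation:
Initial: C1(4μF, Q=20μC, V=5.00V), C2(2μF, Q=0μC, V=0.00V), C3(2μF, Q=16μC, V=8.00V)
Op 1: CLOSE 1-3: Q_total=36.00, C_total=6.00, V=6.00; Q1=24.00, Q3=12.00; dissipated=6.000
Op 2: CLOSE 2-1: Q_total=24.00, C_total=6.00, V=4.00; Q2=8.00, Q1=16.00; dissipated=24.000
Op 3: CLOSE 2-1: Q_total=24.00, C_total=6.00, V=4.00; Q2=8.00, Q1=16.00; dissipated=0.000
Op 4: GROUND 3: Q3=0; energy lost=36.000
Total dissipated: 66.000 μJ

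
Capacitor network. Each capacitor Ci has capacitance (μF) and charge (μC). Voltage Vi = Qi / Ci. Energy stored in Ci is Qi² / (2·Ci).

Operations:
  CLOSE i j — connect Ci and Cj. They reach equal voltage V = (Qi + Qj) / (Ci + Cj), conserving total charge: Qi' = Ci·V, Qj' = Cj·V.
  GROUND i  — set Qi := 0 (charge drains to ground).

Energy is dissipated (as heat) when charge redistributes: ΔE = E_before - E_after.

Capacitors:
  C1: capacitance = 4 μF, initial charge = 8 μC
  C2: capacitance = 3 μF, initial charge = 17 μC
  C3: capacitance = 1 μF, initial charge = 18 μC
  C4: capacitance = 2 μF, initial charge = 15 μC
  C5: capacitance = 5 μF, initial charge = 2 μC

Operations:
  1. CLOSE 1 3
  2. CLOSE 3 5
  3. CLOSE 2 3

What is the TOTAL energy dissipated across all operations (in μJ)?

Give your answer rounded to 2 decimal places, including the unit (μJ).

Initial: C1(4μF, Q=8μC, V=2.00V), C2(3μF, Q=17μC, V=5.67V), C3(1μF, Q=18μC, V=18.00V), C4(2μF, Q=15μC, V=7.50V), C5(5μF, Q=2μC, V=0.40V)
Op 1: CLOSE 1-3: Q_total=26.00, C_total=5.00, V=5.20; Q1=20.80, Q3=5.20; dissipated=102.400
Op 2: CLOSE 3-5: Q_total=7.20, C_total=6.00, V=1.20; Q3=1.20, Q5=6.00; dissipated=9.600
Op 3: CLOSE 2-3: Q_total=18.20, C_total=4.00, V=4.55; Q2=13.65, Q3=4.55; dissipated=7.482
Total dissipated: 119.482 μJ

Answer: 119.48 μJ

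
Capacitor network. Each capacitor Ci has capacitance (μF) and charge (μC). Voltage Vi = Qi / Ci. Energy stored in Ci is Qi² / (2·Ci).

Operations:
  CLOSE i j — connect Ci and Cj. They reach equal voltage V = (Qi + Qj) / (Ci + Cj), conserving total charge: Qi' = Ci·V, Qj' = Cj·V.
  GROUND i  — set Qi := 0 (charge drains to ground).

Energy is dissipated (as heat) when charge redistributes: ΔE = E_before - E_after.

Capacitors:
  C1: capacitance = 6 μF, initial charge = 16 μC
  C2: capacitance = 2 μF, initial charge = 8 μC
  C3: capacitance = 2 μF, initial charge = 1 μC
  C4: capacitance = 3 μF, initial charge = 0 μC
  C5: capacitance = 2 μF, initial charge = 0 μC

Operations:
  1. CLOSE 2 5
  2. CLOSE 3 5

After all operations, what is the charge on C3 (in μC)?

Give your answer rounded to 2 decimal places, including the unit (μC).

Answer: 2.50 μC

Derivation:
Initial: C1(6μF, Q=16μC, V=2.67V), C2(2μF, Q=8μC, V=4.00V), C3(2μF, Q=1μC, V=0.50V), C4(3μF, Q=0μC, V=0.00V), C5(2μF, Q=0μC, V=0.00V)
Op 1: CLOSE 2-5: Q_total=8.00, C_total=4.00, V=2.00; Q2=4.00, Q5=4.00; dissipated=8.000
Op 2: CLOSE 3-5: Q_total=5.00, C_total=4.00, V=1.25; Q3=2.50, Q5=2.50; dissipated=1.125
Final charges: Q1=16.00, Q2=4.00, Q3=2.50, Q4=0.00, Q5=2.50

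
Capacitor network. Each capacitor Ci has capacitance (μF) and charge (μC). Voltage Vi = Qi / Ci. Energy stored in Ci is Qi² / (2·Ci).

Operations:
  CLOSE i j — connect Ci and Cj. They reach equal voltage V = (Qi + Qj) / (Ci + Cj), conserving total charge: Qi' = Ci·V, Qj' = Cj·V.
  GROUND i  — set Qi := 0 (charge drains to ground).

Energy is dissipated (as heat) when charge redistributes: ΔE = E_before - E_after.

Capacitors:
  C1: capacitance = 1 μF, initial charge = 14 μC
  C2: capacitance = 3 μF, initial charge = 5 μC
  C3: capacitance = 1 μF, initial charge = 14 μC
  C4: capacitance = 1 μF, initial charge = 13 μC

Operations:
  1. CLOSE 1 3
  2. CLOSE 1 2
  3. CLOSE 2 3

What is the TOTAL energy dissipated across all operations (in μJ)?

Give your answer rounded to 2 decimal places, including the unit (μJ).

Initial: C1(1μF, Q=14μC, V=14.00V), C2(3μF, Q=5μC, V=1.67V), C3(1μF, Q=14μC, V=14.00V), C4(1μF, Q=13μC, V=13.00V)
Op 1: CLOSE 1-3: Q_total=28.00, C_total=2.00, V=14.00; Q1=14.00, Q3=14.00; dissipated=0.000
Op 2: CLOSE 1-2: Q_total=19.00, C_total=4.00, V=4.75; Q1=4.75, Q2=14.25; dissipated=57.042
Op 3: CLOSE 2-3: Q_total=28.25, C_total=4.00, V=7.06; Q2=21.19, Q3=7.06; dissipated=32.086
Total dissipated: 89.128 μJ

Answer: 89.13 μJ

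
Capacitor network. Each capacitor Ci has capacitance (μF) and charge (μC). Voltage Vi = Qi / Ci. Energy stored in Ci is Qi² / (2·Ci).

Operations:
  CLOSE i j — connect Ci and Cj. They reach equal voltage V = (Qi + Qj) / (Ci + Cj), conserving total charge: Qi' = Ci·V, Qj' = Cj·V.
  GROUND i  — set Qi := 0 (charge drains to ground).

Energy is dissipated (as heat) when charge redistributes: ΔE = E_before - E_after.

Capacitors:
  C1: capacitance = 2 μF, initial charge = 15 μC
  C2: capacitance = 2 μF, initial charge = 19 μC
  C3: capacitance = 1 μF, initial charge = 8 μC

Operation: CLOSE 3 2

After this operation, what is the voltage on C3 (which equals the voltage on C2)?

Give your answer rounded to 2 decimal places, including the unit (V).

Initial: C1(2μF, Q=15μC, V=7.50V), C2(2μF, Q=19μC, V=9.50V), C3(1μF, Q=8μC, V=8.00V)
Op 1: CLOSE 3-2: Q_total=27.00, C_total=3.00, V=9.00; Q3=9.00, Q2=18.00; dissipated=0.750

Answer: 9.00 V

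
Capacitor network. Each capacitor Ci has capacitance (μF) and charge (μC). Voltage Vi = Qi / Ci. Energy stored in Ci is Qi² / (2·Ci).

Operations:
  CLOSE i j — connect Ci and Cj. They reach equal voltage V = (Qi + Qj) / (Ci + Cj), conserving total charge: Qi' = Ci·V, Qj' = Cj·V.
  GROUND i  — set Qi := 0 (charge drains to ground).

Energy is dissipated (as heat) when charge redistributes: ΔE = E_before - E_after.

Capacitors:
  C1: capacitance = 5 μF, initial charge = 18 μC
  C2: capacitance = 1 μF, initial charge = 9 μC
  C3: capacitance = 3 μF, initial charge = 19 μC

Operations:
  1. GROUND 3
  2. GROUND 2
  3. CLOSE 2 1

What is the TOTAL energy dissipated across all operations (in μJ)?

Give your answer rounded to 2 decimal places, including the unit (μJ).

Answer: 106.07 μJ

Derivation:
Initial: C1(5μF, Q=18μC, V=3.60V), C2(1μF, Q=9μC, V=9.00V), C3(3μF, Q=19μC, V=6.33V)
Op 1: GROUND 3: Q3=0; energy lost=60.167
Op 2: GROUND 2: Q2=0; energy lost=40.500
Op 3: CLOSE 2-1: Q_total=18.00, C_total=6.00, V=3.00; Q2=3.00, Q1=15.00; dissipated=5.400
Total dissipated: 106.067 μJ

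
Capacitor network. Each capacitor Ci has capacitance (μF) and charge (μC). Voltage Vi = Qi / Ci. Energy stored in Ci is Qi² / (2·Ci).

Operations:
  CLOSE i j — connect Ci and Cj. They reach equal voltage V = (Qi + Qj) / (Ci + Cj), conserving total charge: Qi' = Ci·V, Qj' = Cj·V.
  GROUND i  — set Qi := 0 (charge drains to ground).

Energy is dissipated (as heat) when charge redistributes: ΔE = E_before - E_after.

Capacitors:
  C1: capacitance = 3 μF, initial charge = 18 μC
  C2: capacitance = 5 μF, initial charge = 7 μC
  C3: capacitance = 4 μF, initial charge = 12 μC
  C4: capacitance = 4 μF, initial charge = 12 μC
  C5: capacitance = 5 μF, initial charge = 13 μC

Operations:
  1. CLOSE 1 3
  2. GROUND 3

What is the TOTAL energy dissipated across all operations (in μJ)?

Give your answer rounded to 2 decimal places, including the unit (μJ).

Answer: 44.45 μJ

Derivation:
Initial: C1(3μF, Q=18μC, V=6.00V), C2(5μF, Q=7μC, V=1.40V), C3(4μF, Q=12μC, V=3.00V), C4(4μF, Q=12μC, V=3.00V), C5(5μF, Q=13μC, V=2.60V)
Op 1: CLOSE 1-3: Q_total=30.00, C_total=7.00, V=4.29; Q1=12.86, Q3=17.14; dissipated=7.714
Op 2: GROUND 3: Q3=0; energy lost=36.735
Total dissipated: 44.449 μJ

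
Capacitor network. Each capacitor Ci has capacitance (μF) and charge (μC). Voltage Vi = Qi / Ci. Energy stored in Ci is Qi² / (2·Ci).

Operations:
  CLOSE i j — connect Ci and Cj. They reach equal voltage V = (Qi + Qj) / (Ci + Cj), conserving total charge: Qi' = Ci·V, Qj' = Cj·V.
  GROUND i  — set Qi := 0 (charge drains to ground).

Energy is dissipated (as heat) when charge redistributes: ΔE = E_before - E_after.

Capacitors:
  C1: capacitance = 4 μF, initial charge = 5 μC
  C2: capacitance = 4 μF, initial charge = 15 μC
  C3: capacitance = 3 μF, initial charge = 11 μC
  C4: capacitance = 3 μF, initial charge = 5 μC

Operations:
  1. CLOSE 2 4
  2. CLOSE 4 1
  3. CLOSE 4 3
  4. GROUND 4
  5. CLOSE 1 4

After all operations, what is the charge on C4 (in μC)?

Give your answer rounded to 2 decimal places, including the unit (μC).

Answer: 3.32 μC

Derivation:
Initial: C1(4μF, Q=5μC, V=1.25V), C2(4μF, Q=15μC, V=3.75V), C3(3μF, Q=11μC, V=3.67V), C4(3μF, Q=5μC, V=1.67V)
Op 1: CLOSE 2-4: Q_total=20.00, C_total=7.00, V=2.86; Q2=11.43, Q4=8.57; dissipated=3.720
Op 2: CLOSE 4-1: Q_total=13.57, C_total=7.00, V=1.94; Q4=5.82, Q1=7.76; dissipated=2.214
Op 3: CLOSE 4-3: Q_total=16.82, C_total=6.00, V=2.80; Q4=8.41, Q3=8.41; dissipated=2.239
Op 4: GROUND 4: Q4=0; energy lost=11.783
Op 5: CLOSE 1-4: Q_total=7.76, C_total=7.00, V=1.11; Q1=4.43, Q4=3.32; dissipated=3.222
Final charges: Q1=4.43, Q2=11.43, Q3=8.41, Q4=3.32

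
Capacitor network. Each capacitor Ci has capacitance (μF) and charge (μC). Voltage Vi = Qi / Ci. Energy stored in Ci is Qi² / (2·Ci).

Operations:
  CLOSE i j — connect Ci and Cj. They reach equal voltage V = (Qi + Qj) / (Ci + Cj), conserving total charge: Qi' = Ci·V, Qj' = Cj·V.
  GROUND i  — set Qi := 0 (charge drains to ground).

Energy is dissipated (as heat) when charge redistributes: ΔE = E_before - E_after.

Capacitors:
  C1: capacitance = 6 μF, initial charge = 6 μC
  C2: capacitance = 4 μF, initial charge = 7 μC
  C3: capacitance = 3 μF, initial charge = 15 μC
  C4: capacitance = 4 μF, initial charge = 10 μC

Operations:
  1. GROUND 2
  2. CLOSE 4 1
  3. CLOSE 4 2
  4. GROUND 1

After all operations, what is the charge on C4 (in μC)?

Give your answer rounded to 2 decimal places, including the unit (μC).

Answer: 3.20 μC

Derivation:
Initial: C1(6μF, Q=6μC, V=1.00V), C2(4μF, Q=7μC, V=1.75V), C3(3μF, Q=15μC, V=5.00V), C4(4μF, Q=10μC, V=2.50V)
Op 1: GROUND 2: Q2=0; energy lost=6.125
Op 2: CLOSE 4-1: Q_total=16.00, C_total=10.00, V=1.60; Q4=6.40, Q1=9.60; dissipated=2.700
Op 3: CLOSE 4-2: Q_total=6.40, C_total=8.00, V=0.80; Q4=3.20, Q2=3.20; dissipated=2.560
Op 4: GROUND 1: Q1=0; energy lost=7.680
Final charges: Q1=0.00, Q2=3.20, Q3=15.00, Q4=3.20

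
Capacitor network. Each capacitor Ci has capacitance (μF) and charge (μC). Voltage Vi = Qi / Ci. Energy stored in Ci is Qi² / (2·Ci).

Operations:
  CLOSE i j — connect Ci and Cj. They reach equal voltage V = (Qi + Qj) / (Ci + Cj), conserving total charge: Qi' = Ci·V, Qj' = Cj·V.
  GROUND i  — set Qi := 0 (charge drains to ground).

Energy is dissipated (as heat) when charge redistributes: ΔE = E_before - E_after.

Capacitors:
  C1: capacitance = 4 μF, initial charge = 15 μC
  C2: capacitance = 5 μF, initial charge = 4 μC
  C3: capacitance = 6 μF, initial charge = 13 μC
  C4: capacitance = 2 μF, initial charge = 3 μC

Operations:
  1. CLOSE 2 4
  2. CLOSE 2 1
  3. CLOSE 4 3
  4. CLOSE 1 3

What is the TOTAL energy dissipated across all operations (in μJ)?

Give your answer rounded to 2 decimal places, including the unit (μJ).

Initial: C1(4μF, Q=15μC, V=3.75V), C2(5μF, Q=4μC, V=0.80V), C3(6μF, Q=13μC, V=2.17V), C4(2μF, Q=3μC, V=1.50V)
Op 1: CLOSE 2-4: Q_total=7.00, C_total=7.00, V=1.00; Q2=5.00, Q4=2.00; dissipated=0.350
Op 2: CLOSE 2-1: Q_total=20.00, C_total=9.00, V=2.22; Q2=11.11, Q1=8.89; dissipated=8.403
Op 3: CLOSE 4-3: Q_total=15.00, C_total=8.00, V=1.88; Q4=3.75, Q3=11.25; dissipated=1.021
Op 4: CLOSE 1-3: Q_total=20.14, C_total=10.00, V=2.01; Q1=8.06, Q3=12.08; dissipated=0.145
Total dissipated: 9.918 μJ

Answer: 9.92 μJ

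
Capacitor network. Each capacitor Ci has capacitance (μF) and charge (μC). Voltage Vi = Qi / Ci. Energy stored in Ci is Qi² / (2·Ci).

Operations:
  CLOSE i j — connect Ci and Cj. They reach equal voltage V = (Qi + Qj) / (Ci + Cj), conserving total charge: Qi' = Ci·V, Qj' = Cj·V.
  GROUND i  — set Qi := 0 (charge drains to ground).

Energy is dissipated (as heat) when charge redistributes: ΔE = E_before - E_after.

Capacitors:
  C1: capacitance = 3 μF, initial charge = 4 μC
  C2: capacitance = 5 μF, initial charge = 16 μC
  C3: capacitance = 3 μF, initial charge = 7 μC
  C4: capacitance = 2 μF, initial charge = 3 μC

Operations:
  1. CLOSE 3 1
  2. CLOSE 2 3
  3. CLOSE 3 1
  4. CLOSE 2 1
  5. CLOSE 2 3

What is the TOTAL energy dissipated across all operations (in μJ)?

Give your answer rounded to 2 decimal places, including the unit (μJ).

Answer: 3.29 μJ

Derivation:
Initial: C1(3μF, Q=4μC, V=1.33V), C2(5μF, Q=16μC, V=3.20V), C3(3μF, Q=7μC, V=2.33V), C4(2μF, Q=3μC, V=1.50V)
Op 1: CLOSE 3-1: Q_total=11.00, C_total=6.00, V=1.83; Q3=5.50, Q1=5.50; dissipated=0.750
Op 2: CLOSE 2-3: Q_total=21.50, C_total=8.00, V=2.69; Q2=13.44, Q3=8.06; dissipated=1.751
Op 3: CLOSE 3-1: Q_total=13.56, C_total=6.00, V=2.26; Q3=6.78, Q1=6.78; dissipated=0.547
Op 4: CLOSE 2-1: Q_total=20.22, C_total=8.00, V=2.53; Q2=12.64, Q1=7.58; dissipated=0.171
Op 5: CLOSE 2-3: Q_total=19.42, C_total=8.00, V=2.43; Q2=12.14, Q3=7.28; dissipated=0.067
Total dissipated: 3.286 μJ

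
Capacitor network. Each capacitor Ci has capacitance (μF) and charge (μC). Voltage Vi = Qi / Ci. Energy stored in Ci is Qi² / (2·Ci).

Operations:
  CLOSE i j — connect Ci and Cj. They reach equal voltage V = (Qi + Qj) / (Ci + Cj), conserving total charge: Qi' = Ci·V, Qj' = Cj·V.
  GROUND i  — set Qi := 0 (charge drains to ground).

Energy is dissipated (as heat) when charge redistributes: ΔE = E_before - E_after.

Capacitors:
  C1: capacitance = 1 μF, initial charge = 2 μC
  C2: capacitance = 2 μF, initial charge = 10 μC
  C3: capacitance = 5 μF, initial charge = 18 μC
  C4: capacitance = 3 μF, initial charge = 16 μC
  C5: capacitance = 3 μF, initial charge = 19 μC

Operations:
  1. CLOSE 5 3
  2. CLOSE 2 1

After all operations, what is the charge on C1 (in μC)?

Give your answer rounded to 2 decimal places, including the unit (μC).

Initial: C1(1μF, Q=2μC, V=2.00V), C2(2μF, Q=10μC, V=5.00V), C3(5μF, Q=18μC, V=3.60V), C4(3μF, Q=16μC, V=5.33V), C5(3μF, Q=19μC, V=6.33V)
Op 1: CLOSE 5-3: Q_total=37.00, C_total=8.00, V=4.62; Q5=13.88, Q3=23.12; dissipated=7.004
Op 2: CLOSE 2-1: Q_total=12.00, C_total=3.00, V=4.00; Q2=8.00, Q1=4.00; dissipated=3.000
Final charges: Q1=4.00, Q2=8.00, Q3=23.12, Q4=16.00, Q5=13.88

Answer: 4.00 μC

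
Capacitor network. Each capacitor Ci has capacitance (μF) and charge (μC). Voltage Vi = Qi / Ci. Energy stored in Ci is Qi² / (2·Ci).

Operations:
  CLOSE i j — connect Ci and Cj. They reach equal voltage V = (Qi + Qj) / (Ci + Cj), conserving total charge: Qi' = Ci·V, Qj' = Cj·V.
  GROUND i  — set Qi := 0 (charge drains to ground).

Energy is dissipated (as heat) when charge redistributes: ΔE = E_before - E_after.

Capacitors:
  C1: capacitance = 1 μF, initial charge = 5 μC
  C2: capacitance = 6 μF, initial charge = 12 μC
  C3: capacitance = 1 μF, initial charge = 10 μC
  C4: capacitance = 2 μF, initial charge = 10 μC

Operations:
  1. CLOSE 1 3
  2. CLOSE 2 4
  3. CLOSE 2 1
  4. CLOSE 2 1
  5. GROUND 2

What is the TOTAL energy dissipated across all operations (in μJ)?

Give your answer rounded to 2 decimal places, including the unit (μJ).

Initial: C1(1μF, Q=5μC, V=5.00V), C2(6μF, Q=12μC, V=2.00V), C3(1μF, Q=10μC, V=10.00V), C4(2μF, Q=10μC, V=5.00V)
Op 1: CLOSE 1-3: Q_total=15.00, C_total=2.00, V=7.50; Q1=7.50, Q3=7.50; dissipated=6.250
Op 2: CLOSE 2-4: Q_total=22.00, C_total=8.00, V=2.75; Q2=16.50, Q4=5.50; dissipated=6.750
Op 3: CLOSE 2-1: Q_total=24.00, C_total=7.00, V=3.43; Q2=20.57, Q1=3.43; dissipated=9.670
Op 4: CLOSE 2-1: Q_total=24.00, C_total=7.00, V=3.43; Q2=20.57, Q1=3.43; dissipated=0.000
Op 5: GROUND 2: Q2=0; energy lost=35.265
Total dissipated: 57.935 μJ

Answer: 57.93 μJ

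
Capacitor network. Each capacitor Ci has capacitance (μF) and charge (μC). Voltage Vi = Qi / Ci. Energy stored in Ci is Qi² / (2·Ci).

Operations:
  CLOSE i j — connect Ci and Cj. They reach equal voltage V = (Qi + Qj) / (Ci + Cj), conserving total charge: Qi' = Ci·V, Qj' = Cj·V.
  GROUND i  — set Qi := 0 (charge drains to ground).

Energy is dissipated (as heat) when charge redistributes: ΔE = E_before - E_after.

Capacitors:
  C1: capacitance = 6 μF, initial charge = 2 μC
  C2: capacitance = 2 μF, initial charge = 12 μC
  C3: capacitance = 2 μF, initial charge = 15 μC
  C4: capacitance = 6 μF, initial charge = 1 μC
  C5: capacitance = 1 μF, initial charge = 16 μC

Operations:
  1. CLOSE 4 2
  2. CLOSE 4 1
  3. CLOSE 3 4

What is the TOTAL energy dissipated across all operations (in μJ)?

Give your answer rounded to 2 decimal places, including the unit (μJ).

Initial: C1(6μF, Q=2μC, V=0.33V), C2(2μF, Q=12μC, V=6.00V), C3(2μF, Q=15μC, V=7.50V), C4(6μF, Q=1μC, V=0.17V), C5(1μF, Q=16μC, V=16.00V)
Op 1: CLOSE 4-2: Q_total=13.00, C_total=8.00, V=1.62; Q4=9.75, Q2=3.25; dissipated=25.521
Op 2: CLOSE 4-1: Q_total=11.75, C_total=12.00, V=0.98; Q4=5.88, Q1=5.88; dissipated=2.503
Op 3: CLOSE 3-4: Q_total=20.88, C_total=8.00, V=2.61; Q3=5.22, Q4=15.66; dissipated=31.891
Total dissipated: 59.914 μJ

Answer: 59.91 μJ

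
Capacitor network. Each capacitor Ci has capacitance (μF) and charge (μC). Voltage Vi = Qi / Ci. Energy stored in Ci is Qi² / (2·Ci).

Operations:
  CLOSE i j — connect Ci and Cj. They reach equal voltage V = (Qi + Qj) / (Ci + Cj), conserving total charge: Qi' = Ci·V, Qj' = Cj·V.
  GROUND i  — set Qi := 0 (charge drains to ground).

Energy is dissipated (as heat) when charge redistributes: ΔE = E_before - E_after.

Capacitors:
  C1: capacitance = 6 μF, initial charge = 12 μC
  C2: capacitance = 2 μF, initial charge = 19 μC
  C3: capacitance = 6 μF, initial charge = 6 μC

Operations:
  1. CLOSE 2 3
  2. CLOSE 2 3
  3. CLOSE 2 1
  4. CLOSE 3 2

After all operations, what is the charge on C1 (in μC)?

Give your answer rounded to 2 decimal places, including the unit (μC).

Initial: C1(6μF, Q=12μC, V=2.00V), C2(2μF, Q=19μC, V=9.50V), C3(6μF, Q=6μC, V=1.00V)
Op 1: CLOSE 2-3: Q_total=25.00, C_total=8.00, V=3.12; Q2=6.25, Q3=18.75; dissipated=54.188
Op 2: CLOSE 2-3: Q_total=25.00, C_total=8.00, V=3.12; Q2=6.25, Q3=18.75; dissipated=0.000
Op 3: CLOSE 2-1: Q_total=18.25, C_total=8.00, V=2.28; Q2=4.56, Q1=13.69; dissipated=0.949
Op 4: CLOSE 3-2: Q_total=23.31, C_total=8.00, V=2.91; Q3=17.48, Q2=5.83; dissipated=0.534
Final charges: Q1=13.69, Q2=5.83, Q3=17.48

Answer: 13.69 μC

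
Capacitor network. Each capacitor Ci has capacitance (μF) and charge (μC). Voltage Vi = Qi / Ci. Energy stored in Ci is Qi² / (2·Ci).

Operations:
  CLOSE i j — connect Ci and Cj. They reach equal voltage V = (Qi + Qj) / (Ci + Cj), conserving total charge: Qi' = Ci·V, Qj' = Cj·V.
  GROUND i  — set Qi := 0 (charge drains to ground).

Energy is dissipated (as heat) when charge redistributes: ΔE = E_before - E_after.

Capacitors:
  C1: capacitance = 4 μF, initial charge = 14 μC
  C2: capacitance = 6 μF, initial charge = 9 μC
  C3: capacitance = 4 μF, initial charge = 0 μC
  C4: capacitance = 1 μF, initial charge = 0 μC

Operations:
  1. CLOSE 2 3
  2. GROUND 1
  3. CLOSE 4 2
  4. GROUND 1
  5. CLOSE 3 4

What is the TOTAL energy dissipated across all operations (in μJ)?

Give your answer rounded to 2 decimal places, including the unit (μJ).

Initial: C1(4μF, Q=14μC, V=3.50V), C2(6μF, Q=9μC, V=1.50V), C3(4μF, Q=0μC, V=0.00V), C4(1μF, Q=0μC, V=0.00V)
Op 1: CLOSE 2-3: Q_total=9.00, C_total=10.00, V=0.90; Q2=5.40, Q3=3.60; dissipated=2.700
Op 2: GROUND 1: Q1=0; energy lost=24.500
Op 3: CLOSE 4-2: Q_total=5.40, C_total=7.00, V=0.77; Q4=0.77, Q2=4.63; dissipated=0.347
Op 4: GROUND 1: Q1=0; energy lost=0.000
Op 5: CLOSE 3-4: Q_total=4.37, C_total=5.00, V=0.87; Q3=3.50, Q4=0.87; dissipated=0.007
Total dissipated: 27.554 μJ

Answer: 27.55 μJ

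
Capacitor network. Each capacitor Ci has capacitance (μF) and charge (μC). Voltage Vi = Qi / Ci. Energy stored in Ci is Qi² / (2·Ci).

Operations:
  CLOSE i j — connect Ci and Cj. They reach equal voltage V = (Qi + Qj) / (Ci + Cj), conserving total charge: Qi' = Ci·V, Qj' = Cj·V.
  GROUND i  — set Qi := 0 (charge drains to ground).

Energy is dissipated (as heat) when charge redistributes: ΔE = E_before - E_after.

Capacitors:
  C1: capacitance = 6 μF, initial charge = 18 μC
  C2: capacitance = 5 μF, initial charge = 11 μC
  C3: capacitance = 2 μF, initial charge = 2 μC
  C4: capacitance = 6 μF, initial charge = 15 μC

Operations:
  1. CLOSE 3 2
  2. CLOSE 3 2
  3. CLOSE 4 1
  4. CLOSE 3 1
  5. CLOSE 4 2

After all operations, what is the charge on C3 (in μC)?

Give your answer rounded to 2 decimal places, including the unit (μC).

Initial: C1(6μF, Q=18μC, V=3.00V), C2(5μF, Q=11μC, V=2.20V), C3(2μF, Q=2μC, V=1.00V), C4(6μF, Q=15μC, V=2.50V)
Op 1: CLOSE 3-2: Q_total=13.00, C_total=7.00, V=1.86; Q3=3.71, Q2=9.29; dissipated=1.029
Op 2: CLOSE 3-2: Q_total=13.00, C_total=7.00, V=1.86; Q3=3.71, Q2=9.29; dissipated=0.000
Op 3: CLOSE 4-1: Q_total=33.00, C_total=12.00, V=2.75; Q4=16.50, Q1=16.50; dissipated=0.375
Op 4: CLOSE 3-1: Q_total=20.21, C_total=8.00, V=2.53; Q3=5.05, Q1=15.16; dissipated=0.598
Op 5: CLOSE 4-2: Q_total=25.79, C_total=11.00, V=2.34; Q4=14.06, Q2=11.72; dissipated=1.087
Final charges: Q1=15.16, Q2=11.72, Q3=5.05, Q4=14.06

Answer: 5.05 μC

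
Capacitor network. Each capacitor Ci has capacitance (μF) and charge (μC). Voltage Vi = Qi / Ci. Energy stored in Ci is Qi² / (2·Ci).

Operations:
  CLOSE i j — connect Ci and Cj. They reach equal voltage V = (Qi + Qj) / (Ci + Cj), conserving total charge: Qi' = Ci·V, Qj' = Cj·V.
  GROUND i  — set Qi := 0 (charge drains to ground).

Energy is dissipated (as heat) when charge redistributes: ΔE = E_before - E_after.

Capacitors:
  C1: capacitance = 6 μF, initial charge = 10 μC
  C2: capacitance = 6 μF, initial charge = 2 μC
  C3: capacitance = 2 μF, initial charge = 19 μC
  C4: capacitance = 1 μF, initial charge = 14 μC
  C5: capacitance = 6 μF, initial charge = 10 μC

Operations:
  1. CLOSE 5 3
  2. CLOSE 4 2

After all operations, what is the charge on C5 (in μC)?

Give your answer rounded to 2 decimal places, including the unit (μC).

Answer: 21.75 μC

Derivation:
Initial: C1(6μF, Q=10μC, V=1.67V), C2(6μF, Q=2μC, V=0.33V), C3(2μF, Q=19μC, V=9.50V), C4(1μF, Q=14μC, V=14.00V), C5(6μF, Q=10μC, V=1.67V)
Op 1: CLOSE 5-3: Q_total=29.00, C_total=8.00, V=3.62; Q5=21.75, Q3=7.25; dissipated=46.021
Op 2: CLOSE 4-2: Q_total=16.00, C_total=7.00, V=2.29; Q4=2.29, Q2=13.71; dissipated=80.048
Final charges: Q1=10.00, Q2=13.71, Q3=7.25, Q4=2.29, Q5=21.75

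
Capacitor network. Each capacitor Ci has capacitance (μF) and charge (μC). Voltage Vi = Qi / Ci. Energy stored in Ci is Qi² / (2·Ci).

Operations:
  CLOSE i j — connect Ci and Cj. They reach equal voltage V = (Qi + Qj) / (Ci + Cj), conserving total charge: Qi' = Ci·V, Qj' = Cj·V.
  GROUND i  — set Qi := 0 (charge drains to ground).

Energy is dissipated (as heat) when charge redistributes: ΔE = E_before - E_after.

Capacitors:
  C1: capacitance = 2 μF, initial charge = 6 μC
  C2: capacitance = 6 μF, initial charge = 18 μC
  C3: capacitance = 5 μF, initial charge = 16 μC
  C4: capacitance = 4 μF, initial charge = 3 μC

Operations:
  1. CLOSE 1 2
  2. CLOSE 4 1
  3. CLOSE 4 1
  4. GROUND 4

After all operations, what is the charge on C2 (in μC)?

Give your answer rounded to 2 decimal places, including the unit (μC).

Answer: 18.00 μC

Derivation:
Initial: C1(2μF, Q=6μC, V=3.00V), C2(6μF, Q=18μC, V=3.00V), C3(5μF, Q=16μC, V=3.20V), C4(4μF, Q=3μC, V=0.75V)
Op 1: CLOSE 1-2: Q_total=24.00, C_total=8.00, V=3.00; Q1=6.00, Q2=18.00; dissipated=0.000
Op 2: CLOSE 4-1: Q_total=9.00, C_total=6.00, V=1.50; Q4=6.00, Q1=3.00; dissipated=3.375
Op 3: CLOSE 4-1: Q_total=9.00, C_total=6.00, V=1.50; Q4=6.00, Q1=3.00; dissipated=0.000
Op 4: GROUND 4: Q4=0; energy lost=4.500
Final charges: Q1=3.00, Q2=18.00, Q3=16.00, Q4=0.00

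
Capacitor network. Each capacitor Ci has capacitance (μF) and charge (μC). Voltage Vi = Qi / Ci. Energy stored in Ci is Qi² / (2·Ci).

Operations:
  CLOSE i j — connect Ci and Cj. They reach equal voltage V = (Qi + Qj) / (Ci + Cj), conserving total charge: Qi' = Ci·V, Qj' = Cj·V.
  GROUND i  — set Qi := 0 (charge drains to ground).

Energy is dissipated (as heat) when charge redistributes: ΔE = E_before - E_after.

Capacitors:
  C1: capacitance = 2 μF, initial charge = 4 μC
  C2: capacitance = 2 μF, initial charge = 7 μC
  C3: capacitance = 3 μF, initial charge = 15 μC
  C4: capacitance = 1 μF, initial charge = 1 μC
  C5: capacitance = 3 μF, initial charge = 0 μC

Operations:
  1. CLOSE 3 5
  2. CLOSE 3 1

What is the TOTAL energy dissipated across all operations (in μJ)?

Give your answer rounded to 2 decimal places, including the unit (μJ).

Initial: C1(2μF, Q=4μC, V=2.00V), C2(2μF, Q=7μC, V=3.50V), C3(3μF, Q=15μC, V=5.00V), C4(1μF, Q=1μC, V=1.00V), C5(3μF, Q=0μC, V=0.00V)
Op 1: CLOSE 3-5: Q_total=15.00, C_total=6.00, V=2.50; Q3=7.50, Q5=7.50; dissipated=18.750
Op 2: CLOSE 3-1: Q_total=11.50, C_total=5.00, V=2.30; Q3=6.90, Q1=4.60; dissipated=0.150
Total dissipated: 18.900 μJ

Answer: 18.90 μJ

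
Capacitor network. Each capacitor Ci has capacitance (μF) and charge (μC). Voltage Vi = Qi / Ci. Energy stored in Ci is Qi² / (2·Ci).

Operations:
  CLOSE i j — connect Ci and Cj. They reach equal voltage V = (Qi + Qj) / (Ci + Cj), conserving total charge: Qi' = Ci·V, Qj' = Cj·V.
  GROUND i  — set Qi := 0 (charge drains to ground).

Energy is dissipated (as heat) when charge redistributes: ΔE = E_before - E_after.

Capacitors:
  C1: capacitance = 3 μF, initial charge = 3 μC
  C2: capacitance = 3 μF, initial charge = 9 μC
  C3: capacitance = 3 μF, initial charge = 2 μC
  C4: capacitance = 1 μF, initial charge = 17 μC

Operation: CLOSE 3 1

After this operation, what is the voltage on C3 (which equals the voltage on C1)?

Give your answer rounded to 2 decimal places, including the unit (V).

Initial: C1(3μF, Q=3μC, V=1.00V), C2(3μF, Q=9μC, V=3.00V), C3(3μF, Q=2μC, V=0.67V), C4(1μF, Q=17μC, V=17.00V)
Op 1: CLOSE 3-1: Q_total=5.00, C_total=6.00, V=0.83; Q3=2.50, Q1=2.50; dissipated=0.083

Answer: 0.83 V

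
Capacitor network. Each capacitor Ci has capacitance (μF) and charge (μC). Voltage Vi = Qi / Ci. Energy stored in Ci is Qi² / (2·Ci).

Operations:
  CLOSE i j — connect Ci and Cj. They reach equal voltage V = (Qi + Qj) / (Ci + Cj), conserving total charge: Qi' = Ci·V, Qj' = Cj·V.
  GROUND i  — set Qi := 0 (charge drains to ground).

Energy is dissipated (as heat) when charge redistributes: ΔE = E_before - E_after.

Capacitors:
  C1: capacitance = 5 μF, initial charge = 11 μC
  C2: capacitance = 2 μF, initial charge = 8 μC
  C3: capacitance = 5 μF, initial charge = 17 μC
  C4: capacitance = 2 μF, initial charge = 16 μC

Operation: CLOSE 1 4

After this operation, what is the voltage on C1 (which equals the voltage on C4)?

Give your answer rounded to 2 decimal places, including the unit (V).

Answer: 3.86 V

Derivation:
Initial: C1(5μF, Q=11μC, V=2.20V), C2(2μF, Q=8μC, V=4.00V), C3(5μF, Q=17μC, V=3.40V), C4(2μF, Q=16μC, V=8.00V)
Op 1: CLOSE 1-4: Q_total=27.00, C_total=7.00, V=3.86; Q1=19.29, Q4=7.71; dissipated=24.029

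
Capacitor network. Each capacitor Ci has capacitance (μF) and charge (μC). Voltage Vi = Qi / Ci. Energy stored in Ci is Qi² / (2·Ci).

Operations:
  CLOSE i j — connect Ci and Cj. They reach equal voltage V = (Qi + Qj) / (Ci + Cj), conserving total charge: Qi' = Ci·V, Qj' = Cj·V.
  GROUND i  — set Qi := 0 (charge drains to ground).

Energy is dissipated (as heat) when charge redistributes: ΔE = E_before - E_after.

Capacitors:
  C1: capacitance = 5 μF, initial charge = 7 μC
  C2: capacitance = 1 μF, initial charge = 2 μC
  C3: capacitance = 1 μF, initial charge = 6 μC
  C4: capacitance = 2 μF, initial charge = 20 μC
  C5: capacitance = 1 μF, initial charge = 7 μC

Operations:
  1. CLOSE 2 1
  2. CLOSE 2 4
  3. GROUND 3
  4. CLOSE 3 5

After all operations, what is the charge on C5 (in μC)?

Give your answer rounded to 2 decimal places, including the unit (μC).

Answer: 3.50 μC

Derivation:
Initial: C1(5μF, Q=7μC, V=1.40V), C2(1μF, Q=2μC, V=2.00V), C3(1μF, Q=6μC, V=6.00V), C4(2μF, Q=20μC, V=10.00V), C5(1μF, Q=7μC, V=7.00V)
Op 1: CLOSE 2-1: Q_total=9.00, C_total=6.00, V=1.50; Q2=1.50, Q1=7.50; dissipated=0.150
Op 2: CLOSE 2-4: Q_total=21.50, C_total=3.00, V=7.17; Q2=7.17, Q4=14.33; dissipated=24.083
Op 3: GROUND 3: Q3=0; energy lost=18.000
Op 4: CLOSE 3-5: Q_total=7.00, C_total=2.00, V=3.50; Q3=3.50, Q5=3.50; dissipated=12.250
Final charges: Q1=7.50, Q2=7.17, Q3=3.50, Q4=14.33, Q5=3.50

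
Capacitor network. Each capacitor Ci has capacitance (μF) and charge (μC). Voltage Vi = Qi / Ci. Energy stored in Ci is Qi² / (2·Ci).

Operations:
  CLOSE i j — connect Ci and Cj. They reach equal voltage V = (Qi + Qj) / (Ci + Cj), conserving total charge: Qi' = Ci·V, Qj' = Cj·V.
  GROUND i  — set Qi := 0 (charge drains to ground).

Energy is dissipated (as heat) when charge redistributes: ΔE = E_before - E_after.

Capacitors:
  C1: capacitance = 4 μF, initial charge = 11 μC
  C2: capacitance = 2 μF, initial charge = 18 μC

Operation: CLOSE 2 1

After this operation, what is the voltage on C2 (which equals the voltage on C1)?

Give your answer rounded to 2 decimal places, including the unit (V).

Answer: 4.83 V

Derivation:
Initial: C1(4μF, Q=11μC, V=2.75V), C2(2μF, Q=18μC, V=9.00V)
Op 1: CLOSE 2-1: Q_total=29.00, C_total=6.00, V=4.83; Q2=9.67, Q1=19.33; dissipated=26.042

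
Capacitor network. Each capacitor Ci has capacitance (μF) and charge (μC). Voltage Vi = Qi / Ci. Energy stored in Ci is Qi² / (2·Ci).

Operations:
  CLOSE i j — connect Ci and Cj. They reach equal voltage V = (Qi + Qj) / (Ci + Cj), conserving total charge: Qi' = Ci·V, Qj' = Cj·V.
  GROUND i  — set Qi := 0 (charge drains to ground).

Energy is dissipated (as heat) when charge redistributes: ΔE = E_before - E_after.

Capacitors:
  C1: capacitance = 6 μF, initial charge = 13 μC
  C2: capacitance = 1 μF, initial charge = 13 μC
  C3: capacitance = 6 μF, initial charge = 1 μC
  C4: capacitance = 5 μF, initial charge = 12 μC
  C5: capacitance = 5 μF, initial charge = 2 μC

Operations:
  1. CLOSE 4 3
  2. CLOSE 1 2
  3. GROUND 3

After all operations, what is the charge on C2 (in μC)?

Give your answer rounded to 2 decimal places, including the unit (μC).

Answer: 3.71 μC

Derivation:
Initial: C1(6μF, Q=13μC, V=2.17V), C2(1μF, Q=13μC, V=13.00V), C3(6μF, Q=1μC, V=0.17V), C4(5μF, Q=12μC, V=2.40V), C5(5μF, Q=2μC, V=0.40V)
Op 1: CLOSE 4-3: Q_total=13.00, C_total=11.00, V=1.18; Q4=5.91, Q3=7.09; dissipated=6.802
Op 2: CLOSE 1-2: Q_total=26.00, C_total=7.00, V=3.71; Q1=22.29, Q2=3.71; dissipated=50.298
Op 3: GROUND 3: Q3=0; energy lost=4.190
Final charges: Q1=22.29, Q2=3.71, Q3=0.00, Q4=5.91, Q5=2.00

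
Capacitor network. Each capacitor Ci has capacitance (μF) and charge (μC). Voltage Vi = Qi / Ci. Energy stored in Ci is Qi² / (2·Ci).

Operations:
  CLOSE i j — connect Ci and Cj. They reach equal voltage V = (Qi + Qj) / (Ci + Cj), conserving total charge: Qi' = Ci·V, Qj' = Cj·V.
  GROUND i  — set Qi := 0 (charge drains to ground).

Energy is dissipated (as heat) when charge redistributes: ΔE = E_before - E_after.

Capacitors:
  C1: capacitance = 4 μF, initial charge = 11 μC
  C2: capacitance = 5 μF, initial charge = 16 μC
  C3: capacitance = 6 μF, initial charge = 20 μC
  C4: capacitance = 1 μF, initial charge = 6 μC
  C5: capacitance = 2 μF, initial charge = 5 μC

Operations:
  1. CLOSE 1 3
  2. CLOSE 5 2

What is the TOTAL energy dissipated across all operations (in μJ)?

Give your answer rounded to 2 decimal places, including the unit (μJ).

Answer: 0.76 μJ

Derivation:
Initial: C1(4μF, Q=11μC, V=2.75V), C2(5μF, Q=16μC, V=3.20V), C3(6μF, Q=20μC, V=3.33V), C4(1μF, Q=6μC, V=6.00V), C5(2μF, Q=5μC, V=2.50V)
Op 1: CLOSE 1-3: Q_total=31.00, C_total=10.00, V=3.10; Q1=12.40, Q3=18.60; dissipated=0.408
Op 2: CLOSE 5-2: Q_total=21.00, C_total=7.00, V=3.00; Q5=6.00, Q2=15.00; dissipated=0.350
Total dissipated: 0.758 μJ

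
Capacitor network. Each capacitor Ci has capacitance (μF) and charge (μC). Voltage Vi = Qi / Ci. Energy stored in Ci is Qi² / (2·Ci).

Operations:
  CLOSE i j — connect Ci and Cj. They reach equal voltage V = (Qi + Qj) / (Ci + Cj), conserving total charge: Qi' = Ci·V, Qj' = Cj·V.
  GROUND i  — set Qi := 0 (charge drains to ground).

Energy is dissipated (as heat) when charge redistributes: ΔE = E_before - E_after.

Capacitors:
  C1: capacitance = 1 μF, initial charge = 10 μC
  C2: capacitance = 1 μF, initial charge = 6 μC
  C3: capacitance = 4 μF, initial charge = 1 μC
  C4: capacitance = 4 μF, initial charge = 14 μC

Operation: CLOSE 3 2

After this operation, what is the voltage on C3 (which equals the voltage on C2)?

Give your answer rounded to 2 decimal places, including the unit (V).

Answer: 1.40 V

Derivation:
Initial: C1(1μF, Q=10μC, V=10.00V), C2(1μF, Q=6μC, V=6.00V), C3(4μF, Q=1μC, V=0.25V), C4(4μF, Q=14μC, V=3.50V)
Op 1: CLOSE 3-2: Q_total=7.00, C_total=5.00, V=1.40; Q3=5.60, Q2=1.40; dissipated=13.225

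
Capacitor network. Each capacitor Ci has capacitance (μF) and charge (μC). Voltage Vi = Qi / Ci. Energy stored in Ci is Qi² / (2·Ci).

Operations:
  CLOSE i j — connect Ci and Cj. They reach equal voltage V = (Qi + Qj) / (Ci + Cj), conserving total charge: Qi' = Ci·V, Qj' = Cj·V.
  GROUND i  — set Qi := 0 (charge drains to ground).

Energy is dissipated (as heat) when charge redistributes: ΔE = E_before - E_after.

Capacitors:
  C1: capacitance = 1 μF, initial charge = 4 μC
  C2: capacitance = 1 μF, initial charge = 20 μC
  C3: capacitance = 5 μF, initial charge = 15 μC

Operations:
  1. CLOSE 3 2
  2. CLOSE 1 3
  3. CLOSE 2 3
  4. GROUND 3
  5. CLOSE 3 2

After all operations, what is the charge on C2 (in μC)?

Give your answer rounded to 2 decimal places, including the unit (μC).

Answer: 0.93 μC

Derivation:
Initial: C1(1μF, Q=4μC, V=4.00V), C2(1μF, Q=20μC, V=20.00V), C3(5μF, Q=15μC, V=3.00V)
Op 1: CLOSE 3-2: Q_total=35.00, C_total=6.00, V=5.83; Q3=29.17, Q2=5.83; dissipated=120.417
Op 2: CLOSE 1-3: Q_total=33.17, C_total=6.00, V=5.53; Q1=5.53, Q3=27.64; dissipated=1.400
Op 3: CLOSE 2-3: Q_total=33.47, C_total=6.00, V=5.58; Q2=5.58, Q3=27.89; dissipated=0.039
Op 4: GROUND 3: Q3=0; energy lost=77.805
Op 5: CLOSE 3-2: Q_total=5.58, C_total=6.00, V=0.93; Q3=4.65, Q2=0.93; dissipated=12.967
Final charges: Q1=5.53, Q2=0.93, Q3=4.65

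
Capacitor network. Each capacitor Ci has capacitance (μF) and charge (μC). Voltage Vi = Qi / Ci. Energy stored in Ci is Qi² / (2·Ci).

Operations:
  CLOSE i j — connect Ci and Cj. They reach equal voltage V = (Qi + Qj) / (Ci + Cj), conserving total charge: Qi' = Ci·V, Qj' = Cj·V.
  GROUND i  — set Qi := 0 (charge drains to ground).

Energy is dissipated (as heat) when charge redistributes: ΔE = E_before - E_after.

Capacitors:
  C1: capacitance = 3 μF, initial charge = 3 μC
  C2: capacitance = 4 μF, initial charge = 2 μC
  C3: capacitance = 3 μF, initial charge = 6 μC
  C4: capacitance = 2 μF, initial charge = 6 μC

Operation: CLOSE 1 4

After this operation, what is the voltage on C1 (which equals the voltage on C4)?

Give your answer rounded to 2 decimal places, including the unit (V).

Answer: 1.80 V

Derivation:
Initial: C1(3μF, Q=3μC, V=1.00V), C2(4μF, Q=2μC, V=0.50V), C3(3μF, Q=6μC, V=2.00V), C4(2μF, Q=6μC, V=3.00V)
Op 1: CLOSE 1-4: Q_total=9.00, C_total=5.00, V=1.80; Q1=5.40, Q4=3.60; dissipated=2.400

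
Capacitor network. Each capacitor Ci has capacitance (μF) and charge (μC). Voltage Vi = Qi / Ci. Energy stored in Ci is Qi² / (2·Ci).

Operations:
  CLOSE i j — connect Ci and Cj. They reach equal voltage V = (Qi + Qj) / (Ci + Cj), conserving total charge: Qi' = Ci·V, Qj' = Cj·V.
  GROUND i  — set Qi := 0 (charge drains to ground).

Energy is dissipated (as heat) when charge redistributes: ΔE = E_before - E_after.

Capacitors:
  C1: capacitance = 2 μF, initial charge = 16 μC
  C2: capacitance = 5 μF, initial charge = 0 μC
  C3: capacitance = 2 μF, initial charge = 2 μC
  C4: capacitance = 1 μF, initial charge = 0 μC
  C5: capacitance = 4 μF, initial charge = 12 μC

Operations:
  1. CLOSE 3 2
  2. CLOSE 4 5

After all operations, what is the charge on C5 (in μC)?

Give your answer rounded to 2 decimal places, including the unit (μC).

Initial: C1(2μF, Q=16μC, V=8.00V), C2(5μF, Q=0μC, V=0.00V), C3(2μF, Q=2μC, V=1.00V), C4(1μF, Q=0μC, V=0.00V), C5(4μF, Q=12μC, V=3.00V)
Op 1: CLOSE 3-2: Q_total=2.00, C_total=7.00, V=0.29; Q3=0.57, Q2=1.43; dissipated=0.714
Op 2: CLOSE 4-5: Q_total=12.00, C_total=5.00, V=2.40; Q4=2.40, Q5=9.60; dissipated=3.600
Final charges: Q1=16.00, Q2=1.43, Q3=0.57, Q4=2.40, Q5=9.60

Answer: 9.60 μC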